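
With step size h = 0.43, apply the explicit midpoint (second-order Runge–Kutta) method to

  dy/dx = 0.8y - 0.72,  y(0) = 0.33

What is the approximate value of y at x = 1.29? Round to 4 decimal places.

-0.6747

Midpoint: k1 = f(x_n, y_n); k2 = f(x_n + h/2, y_n + (h/2)·k1); y_{n+1} = y_n + h·k2.
x=0.000000, y=0.330000:
  k1 = f(0.000000, 0.330000) = -0.456000
  k2 = f(0.215000, 0.231960) = -0.534432
  y ← 0.330000 + 0.43·(-0.534432) = 0.100194
x=0.430000, y=0.100194:
  k1 = f(0.430000, 0.100194) = -0.639845
  k2 = f(0.645000, -0.037372) = -0.749898
  y ← 0.100194 + 0.43·(-0.749898) = -0.222262
x=0.860000, y=-0.222262:
  k1 = f(0.860000, -0.222262) = -0.897809
  k2 = f(1.075000, -0.415291) = -1.052233
  y ← -0.222262 + 0.43·(-1.052233) = -0.674722
y(1.29) ≈ -0.6747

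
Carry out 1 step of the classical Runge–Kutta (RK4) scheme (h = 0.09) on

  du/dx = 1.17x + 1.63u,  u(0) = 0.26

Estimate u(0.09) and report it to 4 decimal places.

RK4: k1 = f(x_n, u_n); k2 = f(x_n + h/2, u_n + (h/2)·k1); k3 = f(x_n + h/2, u_n + (h/2)·k2); k4 = f(x_n + h, u_n + h·k3); u_{n+1} = u_n + (h/6)·(k1 + 2k2 + 2k3 + k4).
x=0.000000, u=0.260000:
  k1 = f(0.000000, 0.260000) = 0.423800
  k2 = f(0.045000, 0.279071) = 0.507536
  k3 = f(0.045000, 0.282839) = 0.513678
  k4 = f(0.090000, 0.306231) = 0.604457
  u ← 0.260000 + (0.09/6)·(k1 + 2k2 + 2k3 + k4) = 0.306060
u(0.09) ≈ 0.3061

0.3061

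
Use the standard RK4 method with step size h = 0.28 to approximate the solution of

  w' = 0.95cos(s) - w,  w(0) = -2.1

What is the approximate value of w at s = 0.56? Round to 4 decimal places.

RK4: k1 = f(s_n, w_n); k2 = f(s_n + h/2, w_n + (h/2)·k1); k3 = f(s_n + h/2, w_n + (h/2)·k2); k4 = f(s_n + h, w_n + h·k3); w_{n+1} = w_n + (h/6)·(k1 + 2k2 + 2k3 + k4).
s=0.000000, w=-2.100000:
  k1 = f(0.000000, -2.100000) = 3.050000
  k2 = f(0.140000, -1.673000) = 2.613705
  k3 = f(0.140000, -1.734081) = 2.674786
  k4 = f(0.280000, -1.351060) = 2.264062
  w ← -2.100000 + (0.28/6)·(k1 + 2k2 + 2k3 + k4) = -1.358418
s=0.280000, w=-1.358418:
  k1 = f(0.280000, -1.358418) = 2.271421
  k2 = f(0.420000, -1.040419) = 1.907853
  k3 = f(0.420000, -1.091318) = 1.958753
  k4 = f(0.560000, -0.809967) = 1.614859
  w ← -1.358418 + (0.28/6)·(k1 + 2k2 + 2k3 + k4) = -0.816175
w(0.56) ≈ -0.8162

-0.8162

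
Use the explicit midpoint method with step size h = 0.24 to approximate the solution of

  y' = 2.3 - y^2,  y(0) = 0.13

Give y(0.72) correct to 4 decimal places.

Midpoint: k1 = f(x_n, y_n); k2 = f(x_n + h/2, y_n + (h/2)·k1); y_{n+1} = y_n + h·k2.
x=0.000000, y=0.130000:
  k1 = f(0.000000, 0.130000) = 2.283100
  k2 = f(0.120000, 0.403972) = 2.136807
  y ← 0.130000 + 0.24·2.136807 = 0.642834
x=0.240000, y=0.642834:
  k1 = f(0.240000, 0.642834) = 1.886765
  k2 = f(0.360000, 0.869245) = 1.544412
  y ← 0.642834 + 0.24·1.544412 = 1.013493
x=0.480000, y=1.013493:
  k1 = f(0.480000, 1.013493) = 1.272833
  k2 = f(0.600000, 1.166233) = 0.939902
  y ← 1.013493 + 0.24·0.939902 = 1.239069
y(0.72) ≈ 1.2391

1.2391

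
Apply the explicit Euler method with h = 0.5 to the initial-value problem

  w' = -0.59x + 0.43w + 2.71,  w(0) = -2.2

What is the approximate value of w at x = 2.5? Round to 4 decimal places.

Euler: w_{n+1} = w_n + h·f(x_n, w_n).
x=0.000000, w=-2.200000: f=1.764000 → w ← -2.200000 + 0.5·1.764000 = -1.318000
x=0.500000, w=-1.318000: f=1.848260 → w ← -1.318000 + 0.5·1.848260 = -0.393870
x=1.000000, w=-0.393870: f=1.950636 → w ← -0.393870 + 0.5·1.950636 = 0.581448
x=1.500000, w=0.581448: f=2.075023 → w ← 0.581448 + 0.5·2.075023 = 1.618959
x=2.000000, w=1.618959: f=2.226152 → w ← 1.618959 + 0.5·2.226152 = 2.732035
w(2.5) ≈ 2.7320

2.7320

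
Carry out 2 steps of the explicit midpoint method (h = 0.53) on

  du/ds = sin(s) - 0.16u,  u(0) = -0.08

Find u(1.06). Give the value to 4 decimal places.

Midpoint: k1 = f(s_n, u_n); k2 = f(s_n + h/2, u_n + (h/2)·k1); u_{n+1} = u_n + h·k2.
s=0.000000, u=-0.080000:
  k1 = f(0.000000, -0.080000) = 0.012800
  k2 = f(0.265000, -0.076608) = 0.274167
  u ← -0.080000 + 0.53·0.274167 = 0.065308
s=0.530000, u=0.065308:
  k1 = f(0.530000, 0.065308) = 0.495084
  k2 = f(0.795000, 0.196506) = 0.682423
  u ← 0.065308 + 0.53·0.682423 = 0.426992
u(1.06) ≈ 0.4270

0.4270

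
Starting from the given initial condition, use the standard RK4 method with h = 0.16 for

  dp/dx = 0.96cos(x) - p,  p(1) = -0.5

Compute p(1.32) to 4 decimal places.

RK4: k1 = f(x_n, p_n); k2 = f(x_n + h/2, p_n + (h/2)·k1); k3 = f(x_n + h/2, p_n + (h/2)·k2); k4 = f(x_n + h, p_n + h·k3); p_{n+1} = p_n + (h/6)·(k1 + 2k2 + 2k3 + k4).
x=1.000000, p=-0.500000:
  k1 = f(1.000000, -0.500000) = 1.018690
  k2 = f(1.080000, -0.418505) = 0.870980
  k3 = f(1.080000, -0.430322) = 0.882797
  k4 = f(1.160000, -0.358753) = 0.742118
  p ← -0.500000 + (0.16/6)·(k1 + 2k2 + 2k3 + k4) = -0.359510
x=1.160000, p=-0.359510:
  k1 = f(1.160000, -0.359510) = 0.742876
  k2 = f(1.240000, -0.300080) = 0.611885
  k3 = f(1.240000, -0.310560) = 0.622364
  k4 = f(1.320000, -0.259932) = 0.498181
  p ← -0.359510 + (0.16/6)·(k1 + 2k2 + 2k3 + k4) = -0.260589
p(1.32) ≈ -0.2606

-0.2606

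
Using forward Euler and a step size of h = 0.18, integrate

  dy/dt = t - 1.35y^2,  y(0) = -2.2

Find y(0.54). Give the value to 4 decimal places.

Euler: y_{n+1} = y_n + h·f(t_n, y_n).
t=0.000000, y=-2.200000: f=-6.534000 → y ← -2.200000 + 0.18·(-6.534000) = -3.376120
t=0.180000, y=-3.376120: f=-15.207551 → y ← -3.376120 + 0.18·(-15.207551) = -6.113479
t=0.360000, y=-6.113479: f=-50.095749 → y ← -6.113479 + 0.18·(-50.095749) = -15.130714
y(0.54) ≈ -15.1307

-15.1307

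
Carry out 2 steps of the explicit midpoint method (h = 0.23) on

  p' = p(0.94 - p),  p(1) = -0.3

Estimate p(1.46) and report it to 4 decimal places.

-0.5505

Midpoint: k1 = f(s_n, p_n); k2 = f(s_n + h/2, p_n + (h/2)·k1); p_{n+1} = p_n + h·k2.
s=1.000000, p=-0.300000:
  k1 = f(1.000000, -0.300000) = -0.372000
  k2 = f(1.115000, -0.342780) = -0.439711
  p ← -0.300000 + 0.23·(-0.439711) = -0.401134
s=1.230000, p=-0.401134:
  k1 = f(1.230000, -0.401134) = -0.537974
  k2 = f(1.345000, -0.463001) = -0.649590
  p ← -0.401134 + 0.23·(-0.649590) = -0.550539
p(1.46) ≈ -0.5505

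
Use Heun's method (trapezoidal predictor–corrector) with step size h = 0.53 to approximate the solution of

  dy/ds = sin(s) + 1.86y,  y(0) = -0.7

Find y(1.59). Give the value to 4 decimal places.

-7.7989

Heun: k1 = f(s_n, y_n); k2 = f(s_n + h, y_n + h·k1); y_{n+1} = y_n + (h/2)·(k1 + k2).
s=0.000000, y=-0.700000:
  k1 = f(0.000000, -0.700000) = -1.302000
  k2 = f(0.530000, -1.390060) = -2.079978
  y ← -0.700000 + (0.53/2)·(-1.302000 + (-2.079978)) = -1.596224
s=0.530000, y=-1.596224:
  k1 = f(0.530000, -1.596224) = -2.463444
  k2 = f(1.060000, -2.901849) = -4.525084
  y ← -1.596224 + (0.53/2)·(-2.463444 + (-4.525084)) = -3.448184
s=1.060000, y=-3.448184:
  k1 = f(1.060000, -3.448184) = -5.541267
  k2 = f(1.590000, -6.385056) = -10.876388
  y ← -3.448184 + (0.53/2)·(-5.541267 + (-10.876388)) = -7.798863
y(1.59) ≈ -7.7989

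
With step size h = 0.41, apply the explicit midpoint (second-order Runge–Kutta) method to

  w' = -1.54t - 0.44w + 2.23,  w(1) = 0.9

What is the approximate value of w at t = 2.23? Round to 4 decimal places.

Midpoint: k1 = f(t_n, w_n); k2 = f(t_n + h/2, w_n + (h/2)·k1); w_{n+1} = w_n + h·k2.
t=1.000000, w=0.900000:
  k1 = f(1.000000, 0.900000) = 0.294000
  k2 = f(1.205000, 0.960270) = -0.048219
  w ← 0.900000 + 0.41·(-0.048219) = 0.880230
t=1.410000, w=0.880230:
  k1 = f(1.410000, 0.880230) = -0.328701
  k2 = f(1.615000, 0.812847) = -0.614752
  w ← 0.880230 + 0.41·(-0.614752) = 0.628182
t=1.820000, w=0.628182:
  k1 = f(1.820000, 0.628182) = -0.849200
  k2 = f(2.025000, 0.454096) = -1.088302
  w ← 0.628182 + 0.41·(-1.088302) = 0.181978
w(2.23) ≈ 0.1820

0.1820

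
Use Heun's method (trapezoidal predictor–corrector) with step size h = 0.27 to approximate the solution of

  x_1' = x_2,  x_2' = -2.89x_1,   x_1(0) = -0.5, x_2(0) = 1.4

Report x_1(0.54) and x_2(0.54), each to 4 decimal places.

Heun on (x_1,x_2): k1 = f(t_n, state_n); k2 = f(t_n + h, state_n + h·k1); state_{n+1} = state_n + (h/2)·(k1 + k2).
0.000000: (-0.500000, 1.400000)
  k1 = (1.400000, 1.445000)
  predictor → (-0.122000, 1.790150)
  k2 = (1.790150, 0.352580)
  → (-0.069330, 1.642673)
0.270000: (-0.069330, 1.642673)
  k1 = (1.642673, 0.200363)
  predictor → (0.374192, 1.696771)
  k2 = (1.696771, -1.081415)
  → (0.381495, 1.523731)
(x_1(0.54), x_2(0.54)) ≈ (0.3815, 1.5237)

0.3815, 1.5237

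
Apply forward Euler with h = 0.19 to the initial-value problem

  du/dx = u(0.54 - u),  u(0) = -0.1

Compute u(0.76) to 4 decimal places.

-0.1604

Euler: u_{n+1} = u_n + h·f(x_n, u_n).
x=0.000000, u=-0.100000: f=-0.064000 → u ← -0.100000 + 0.19·(-0.064000) = -0.112160
x=0.190000, u=-0.112160: f=-0.073146 → u ← -0.112160 + 0.19·(-0.073146) = -0.126058
x=0.380000, u=-0.126058: f=-0.083962 → u ← -0.126058 + 0.19·(-0.083962) = -0.142011
x=0.570000, u=-0.142011: f=-0.096853 → u ← -0.142011 + 0.19·(-0.096853) = -0.160413
u(0.76) ≈ -0.1604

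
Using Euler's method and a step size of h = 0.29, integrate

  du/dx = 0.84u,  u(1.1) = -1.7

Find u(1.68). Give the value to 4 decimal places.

-2.6291

Euler: u_{n+1} = u_n + h·f(x_n, u_n).
x=1.100000, u=-1.700000: f=-1.428000 → u ← -1.700000 + 0.29·(-1.428000) = -2.114120
x=1.390000, u=-2.114120: f=-1.775861 → u ← -2.114120 + 0.29·(-1.775861) = -2.629120
u(1.68) ≈ -2.6291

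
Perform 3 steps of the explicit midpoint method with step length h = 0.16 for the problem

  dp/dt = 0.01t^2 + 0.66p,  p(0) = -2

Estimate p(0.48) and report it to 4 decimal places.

-2.7436

Midpoint: k1 = f(t_n, p_n); k2 = f(t_n + h/2, p_n + (h/2)·k1); p_{n+1} = p_n + h·k2.
t=0.000000, p=-2.000000:
  k1 = f(0.000000, -2.000000) = -1.320000
  k2 = f(0.080000, -2.105600) = -1.389632
  p ← -2.000000 + 0.16·(-1.389632) = -2.222341
t=0.160000, p=-2.222341:
  k1 = f(0.160000, -2.222341) = -1.466489
  k2 = f(0.240000, -2.339660) = -1.543600
  p ← -2.222341 + 0.16·(-1.543600) = -2.469317
t=0.320000, p=-2.469317:
  k1 = f(0.320000, -2.469317) = -1.628725
  k2 = f(0.400000, -2.599615) = -1.714146
  p ← -2.469317 + 0.16·(-1.714146) = -2.743580
p(0.48) ≈ -2.7436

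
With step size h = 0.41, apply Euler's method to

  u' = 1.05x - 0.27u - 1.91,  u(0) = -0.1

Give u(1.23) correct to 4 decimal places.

-1.6592

Euler: u_{n+1} = u_n + h·f(x_n, u_n).
x=0.000000, u=-0.100000: f=-1.883000 → u ← -0.100000 + 0.41·(-1.883000) = -0.872030
x=0.410000, u=-0.872030: f=-1.244052 → u ← -0.872030 + 0.41·(-1.244052) = -1.382091
x=0.820000, u=-1.382091: f=-0.675835 → u ← -1.382091 + 0.41·(-0.675835) = -1.659184
u(1.23) ≈ -1.6592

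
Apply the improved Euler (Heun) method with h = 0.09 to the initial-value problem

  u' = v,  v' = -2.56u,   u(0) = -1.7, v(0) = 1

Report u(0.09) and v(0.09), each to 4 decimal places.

Heun on (u,v): k1 = f(t_n, state_n); k2 = f(t_n + h, state_n + h·k1); state_{n+1} = state_n + (h/2)·(k1 + k2).
0.000000: (-1.700000, 1.000000)
  k1 = (1.000000, 4.352000)
  predictor → (-1.610000, 1.391680)
  k2 = (1.391680, 4.121600)
  → (-1.592374, 1.381312)
(u(0.09), v(0.09)) ≈ (-1.5924, 1.3813)

-1.5924, 1.3813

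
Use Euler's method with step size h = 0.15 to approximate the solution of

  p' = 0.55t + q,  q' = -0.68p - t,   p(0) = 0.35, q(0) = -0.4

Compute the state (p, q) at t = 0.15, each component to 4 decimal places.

0.2900, -0.4357

Euler on (p,q): p_{n+1} = p_n + h·p', q_{n+1} = q_n + h·q'.
0.000000: (0.350000, -0.400000); f=(-0.400000, -0.238000) → (0.290000, -0.435700)
(p(0.15), q(0.15)) ≈ (0.2900, -0.4357)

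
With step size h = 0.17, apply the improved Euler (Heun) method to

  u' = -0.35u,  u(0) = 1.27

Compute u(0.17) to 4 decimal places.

Heun: k1 = f(x_n, u_n); k2 = f(x_n + h, u_n + h·k1); u_{n+1} = u_n + (h/2)·(k1 + k2).
x=0.000000, u=1.270000:
  k1 = f(0.000000, 1.270000) = -0.444500
  k2 = f(0.170000, 1.194435) = -0.418052
  u ← 1.270000 + (0.17/2)·(-0.444500 + (-0.418052)) = 1.196683
u(0.17) ≈ 1.1967

1.1967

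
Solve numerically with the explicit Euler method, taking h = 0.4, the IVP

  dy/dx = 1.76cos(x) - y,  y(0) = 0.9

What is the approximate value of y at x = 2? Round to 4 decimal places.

0.6104

Euler: y_{n+1} = y_n + h·f(x_n, y_n).
x=0.000000, y=0.900000: f=0.860000 → y ← 0.900000 + 0.4·0.860000 = 1.244000
x=0.400000, y=1.244000: f=0.377067 → y ← 1.244000 + 0.4·0.377067 = 1.394827
x=0.800000, y=1.394827: f=-0.168623 → y ← 1.394827 + 0.4·(-0.168623) = 1.327378
x=1.200000, y=1.327378: f=-0.689628 → y ← 1.327378 + 0.4·(-0.689628) = 1.051526
x=1.600000, y=1.051526: f=-1.102918 → y ← 1.051526 + 0.4·(-1.102918) = 0.610359
y(2) ≈ 0.6104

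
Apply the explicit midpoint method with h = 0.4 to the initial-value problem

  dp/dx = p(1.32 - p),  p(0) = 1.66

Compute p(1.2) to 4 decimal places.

Midpoint: k1 = f(x_n, p_n); k2 = f(x_n + h/2, p_n + (h/2)·k1); p_{n+1} = p_n + h·k2.
x=0.000000, p=1.660000:
  k1 = f(0.000000, 1.660000) = -0.564400
  k2 = f(0.200000, 1.547120) = -0.351382
  p ← 1.660000 + 0.4·(-0.351382) = 1.519447
x=0.400000, p=1.519447:
  k1 = f(0.400000, 1.519447) = -0.303050
  k2 = f(0.600000, 1.458837) = -0.202541
  p ← 1.519447 + 0.4·(-0.202541) = 1.438431
x=0.800000, p=1.438431:
  k1 = f(0.800000, 1.438431) = -0.170355
  k2 = f(1.000000, 1.404360) = -0.118472
  p ← 1.438431 + 0.4·(-0.118472) = 1.391042
p(1.2) ≈ 1.3910

1.3910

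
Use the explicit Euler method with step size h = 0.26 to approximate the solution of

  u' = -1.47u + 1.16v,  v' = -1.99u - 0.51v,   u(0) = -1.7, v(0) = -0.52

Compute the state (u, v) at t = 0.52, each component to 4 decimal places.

Euler on (u,v): u_{n+1} = u_n + h·u', v_{n+1} = v_n + h·v'.
0.000000: (-1.700000, -0.520000); f=(1.895800, 3.648200) → (-1.207092, 0.428532)
0.260000: (-1.207092, 0.428532); f=(2.271522, 2.183562) → (-0.616496, 0.996258)
(u(0.52), v(0.52)) ≈ (-0.6165, 0.9963)

-0.6165, 0.9963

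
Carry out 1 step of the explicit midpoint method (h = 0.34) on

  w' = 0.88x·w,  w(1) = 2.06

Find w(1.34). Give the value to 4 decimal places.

2.8890

Midpoint: k1 = f(x_n, w_n); k2 = f(x_n + h/2, w_n + (h/2)·k1); w_{n+1} = w_n + h·k2.
x=1.000000, w=2.060000:
  k1 = f(1.000000, 2.060000) = 1.812800
  k2 = f(1.170000, 2.368176) = 2.438274
  w ← 2.060000 + 0.34·2.438274 = 2.889013
w(1.34) ≈ 2.8890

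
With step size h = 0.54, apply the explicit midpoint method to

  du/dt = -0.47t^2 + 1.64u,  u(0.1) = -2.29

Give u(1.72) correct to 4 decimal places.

Midpoint: k1 = f(t_n, u_n); k2 = f(t_n + h/2, u_n + (h/2)·k1); u_{n+1} = u_n + h·k2.
t=0.100000, u=-2.290000:
  k1 = f(0.100000, -2.290000) = -3.760300
  k2 = f(0.370000, -3.305281) = -5.485004
  u ← -2.290000 + 0.54·(-5.485004) = -5.251902
t=0.640000, u=-5.251902:
  k1 = f(0.640000, -5.251902) = -8.805631
  k2 = f(0.910000, -7.629423) = -12.901460
  u ← -5.251902 + 0.54·(-12.901460) = -12.218690
t=1.180000, u=-12.218690:
  k1 = f(1.180000, -12.218690) = -20.693080
  k2 = f(1.450000, -17.805822) = -30.189723
  u ← -12.218690 + 0.54·(-30.189723) = -28.521141
u(1.72) ≈ -28.5211

-28.5211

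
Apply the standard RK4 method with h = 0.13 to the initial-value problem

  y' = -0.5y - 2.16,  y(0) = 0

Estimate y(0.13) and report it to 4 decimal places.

-0.2719

RK4: k1 = f(t_n, y_n); k2 = f(t_n + h/2, y_n + (h/2)·k1); k3 = f(t_n + h/2, y_n + (h/2)·k2); k4 = f(t_n + h, y_n + h·k3); y_{n+1} = y_n + (h/6)·(k1 + 2k2 + 2k3 + k4).
t=0.000000, y=0.000000:
  k1 = f(0.000000, 0.000000) = -2.160000
  k2 = f(0.065000, -0.140400) = -2.089800
  k3 = f(0.065000, -0.135837) = -2.092081
  k4 = f(0.130000, -0.271971) = -2.024015
  y ← 0.000000 + (0.13/6)·(k1 + 2k2 + 2k3 + k4) = -0.271869
y(0.13) ≈ -0.2719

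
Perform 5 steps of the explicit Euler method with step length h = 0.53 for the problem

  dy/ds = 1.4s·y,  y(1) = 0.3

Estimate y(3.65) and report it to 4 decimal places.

27.3289

Euler: y_{n+1} = y_n + h·f(s_n, y_n).
s=1.000000, y=0.300000: f=0.420000 → y ← 0.300000 + 0.53·0.420000 = 0.522600
s=1.530000, y=0.522600: f=1.119409 → y ← 0.522600 + 0.53·1.119409 = 1.115887
s=2.060000, y=1.115887: f=3.218218 → y ← 1.115887 + 0.53·3.218218 = 2.821542
s=2.590000, y=2.821542: f=10.230912 → y ← 2.821542 + 0.53·10.230912 = 8.243926
s=3.120000, y=8.243926: f=36.009468 → y ← 8.243926 + 0.53·36.009468 = 27.328944
y(3.65) ≈ 27.3289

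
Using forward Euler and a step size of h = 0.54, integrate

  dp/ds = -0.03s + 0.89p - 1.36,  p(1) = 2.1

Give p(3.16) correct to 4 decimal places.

Euler: p_{n+1} = p_n + h·f(s_n, p_n).
s=1.000000, p=2.100000: f=0.479000 → p ← 2.100000 + 0.54·0.479000 = 2.358660
s=1.540000, p=2.358660: f=0.693007 → p ← 2.358660 + 0.54·0.693007 = 2.732884
s=2.080000, p=2.732884: f=1.009867 → p ← 2.732884 + 0.54·1.009867 = 3.278212
s=2.620000, p=3.278212: f=1.479009 → p ← 3.278212 + 0.54·1.479009 = 4.076877
p(3.16) ≈ 4.0769

4.0769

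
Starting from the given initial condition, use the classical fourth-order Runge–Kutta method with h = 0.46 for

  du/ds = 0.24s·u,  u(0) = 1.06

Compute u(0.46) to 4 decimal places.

1.0873

RK4: k1 = f(s_n, u_n); k2 = f(s_n + h/2, u_n + (h/2)·k1); k3 = f(s_n + h/2, u_n + (h/2)·k2); k4 = f(s_n + h, u_n + h·k3); u_{n+1} = u_n + (h/6)·(k1 + 2k2 + 2k3 + k4).
s=0.000000, u=1.060000:
  k1 = f(0.000000, 1.060000) = 0.000000
  k2 = f(0.230000, 1.060000) = 0.058512
  k3 = f(0.230000, 1.073458) = 0.059255
  k4 = f(0.460000, 1.087257) = 0.120033
  u ← 1.060000 + (0.46/6)·(k1 + 2k2 + 2k3 + k4) = 1.087260
u(0.46) ≈ 1.0873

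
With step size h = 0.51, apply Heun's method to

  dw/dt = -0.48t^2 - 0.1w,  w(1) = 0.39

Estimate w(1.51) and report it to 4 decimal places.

Heun: k1 = f(t_n, w_n); k2 = f(t_n + h, w_n + h·k1); w_{n+1} = w_n + (h/2)·(k1 + k2).
t=1.000000, w=0.390000:
  k1 = f(1.000000, 0.390000) = -0.519000
  k2 = f(1.510000, 0.125310) = -1.106979
  w ← 0.390000 + (0.51/2)·(-0.519000 + (-1.106979)) = -0.024625
w(1.51) ≈ -0.0246

-0.0246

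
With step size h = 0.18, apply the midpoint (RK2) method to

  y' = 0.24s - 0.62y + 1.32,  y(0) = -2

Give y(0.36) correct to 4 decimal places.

Midpoint: k1 = f(s_n, y_n); k2 = f(s_n + h/2, y_n + (h/2)·k1); y_{n+1} = y_n + h·k2.
s=0.000000, y=-2.000000:
  k1 = f(0.000000, -2.000000) = 2.560000
  k2 = f(0.090000, -1.769600) = 2.438752
  y ← -2.000000 + 0.18·2.438752 = -1.561025
s=0.180000, y=-1.561025:
  k1 = f(0.180000, -1.561025) = 2.331035
  k2 = f(0.270000, -1.351231) = 2.222564
  y ← -1.561025 + 0.18·2.222564 = -1.160963
y(0.36) ≈ -1.1610

-1.1610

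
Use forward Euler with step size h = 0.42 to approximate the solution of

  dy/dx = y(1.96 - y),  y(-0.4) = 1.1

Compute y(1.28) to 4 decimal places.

1.9517

Euler: y_{n+1} = y_n + h·f(x_n, y_n).
x=-0.400000, y=1.100000: f=0.946000 → y ← 1.100000 + 0.42·0.946000 = 1.497320
x=0.020000, y=1.497320: f=0.692780 → y ← 1.497320 + 0.42·0.692780 = 1.788288
x=0.440000, y=1.788288: f=0.307071 → y ← 1.788288 + 0.42·0.307071 = 1.917257
x=0.860000, y=1.917257: f=0.081948 → y ← 1.917257 + 0.42·0.081948 = 1.951676
y(1.28) ≈ 1.9517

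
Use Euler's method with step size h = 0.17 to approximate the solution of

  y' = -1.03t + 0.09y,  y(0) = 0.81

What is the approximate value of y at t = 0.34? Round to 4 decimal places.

0.8052

Euler: y_{n+1} = y_n + h·f(t_n, y_n).
t=0.000000, y=0.810000: f=0.072900 → y ← 0.810000 + 0.17·0.072900 = 0.822393
t=0.170000, y=0.822393: f=-0.101085 → y ← 0.822393 + 0.17·(-0.101085) = 0.805209
y(0.34) ≈ 0.8052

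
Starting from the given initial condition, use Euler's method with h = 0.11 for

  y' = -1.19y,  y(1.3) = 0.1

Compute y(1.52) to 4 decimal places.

0.0755

Euler: y_{n+1} = y_n + h·f(s_n, y_n).
s=1.300000, y=0.100000: f=-0.119000 → y ← 0.100000 + 0.11·(-0.119000) = 0.086910
s=1.410000, y=0.086910: f=-0.103423 → y ← 0.086910 + 0.11·(-0.103423) = 0.075533
y(1.52) ≈ 0.0755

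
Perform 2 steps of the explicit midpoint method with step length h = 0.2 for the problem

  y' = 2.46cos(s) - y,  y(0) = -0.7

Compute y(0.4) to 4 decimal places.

0.3122

Midpoint: k1 = f(s_n, y_n); k2 = f(s_n + h/2, y_n + (h/2)·k1); y_{n+1} = y_n + h·k2.
s=0.000000, y=-0.700000:
  k1 = f(0.000000, -0.700000) = 3.160000
  k2 = f(0.100000, -0.384000) = 2.831710
  y ← -0.700000 + 0.2·2.831710 = -0.133658
s=0.200000, y=-0.133658:
  k1 = f(0.200000, -0.133658) = 2.544622
  k2 = f(0.300000, 0.120804) = 2.229324
  y ← -0.133658 + 0.2·2.229324 = 0.312207
y(0.4) ≈ 0.3122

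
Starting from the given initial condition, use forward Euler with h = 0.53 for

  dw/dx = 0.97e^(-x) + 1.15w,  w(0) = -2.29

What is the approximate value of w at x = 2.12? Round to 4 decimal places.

Euler: w_{n+1} = w_n + h·f(x_n, w_n).
x=0.000000, w=-2.290000: f=-1.663500 → w ← -2.290000 + 0.53·(-1.663500) = -3.171655
x=0.530000, w=-3.171655: f=-3.076456 → w ← -3.171655 + 0.53·(-3.076456) = -4.802177
x=1.060000, w=-4.802177: f=-5.186441 → w ← -4.802177 + 0.53·(-5.186441) = -7.550991
x=1.590000, w=-7.550991: f=-8.485832 → w ← -7.550991 + 0.53·(-8.485832) = -12.048482
w(2.12) ≈ -12.0485

-12.0485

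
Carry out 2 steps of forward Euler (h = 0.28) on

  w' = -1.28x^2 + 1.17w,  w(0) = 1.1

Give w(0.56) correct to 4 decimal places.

Euler: w_{n+1} = w_n + h·f(x_n, w_n).
x=0.000000, w=1.100000: f=1.287000 → w ← 1.100000 + 0.28·1.287000 = 1.460360
x=0.280000, w=1.460360: f=1.608269 → w ← 1.460360 + 0.28·1.608269 = 1.910675
w(0.56) ≈ 1.9107

1.9107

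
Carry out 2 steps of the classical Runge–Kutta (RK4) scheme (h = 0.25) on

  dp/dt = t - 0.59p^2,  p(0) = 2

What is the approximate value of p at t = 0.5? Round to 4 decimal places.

RK4: k1 = f(t_n, p_n); k2 = f(t_n + h/2, p_n + (h/2)·k1); k3 = f(t_n + h/2, p_n + (h/2)·k2); k4 = f(t_n + h, p_n + h·k3); p_{n+1} = p_n + (h/6)·(k1 + 2k2 + 2k3 + k4).
t=0.000000, p=2.000000:
  k1 = f(0.000000, 2.000000) = -2.360000
  k2 = f(0.125000, 1.705000) = -1.590145
  k3 = f(0.125000, 1.801232) = -1.789217
  k4 = f(0.250000, 1.552696) = -1.172410
  p ← 2.000000 + (0.25/6)·(k1 + 2k2 + 2k3 + k4) = 1.571203
t=0.250000, p=1.571203:
  k1 = f(0.250000, 1.571203) = -1.206520
  k2 = f(0.375000, 1.420388) = -0.815326
  k3 = f(0.375000, 1.469287) = -0.898695
  k4 = f(0.500000, 1.346529) = -0.569753
  p ← 1.571203 + (0.25/6)·(k1 + 2k2 + 2k3 + k4) = 1.354356
p(0.5) ≈ 1.3544

1.3544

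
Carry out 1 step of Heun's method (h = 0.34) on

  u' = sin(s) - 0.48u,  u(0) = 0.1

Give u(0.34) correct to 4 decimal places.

Heun: k1 = f(s_n, u_n); k2 = f(s_n + h, u_n + h·k1); u_{n+1} = u_n + (h/2)·(k1 + k2).
s=0.000000, u=0.100000:
  k1 = f(0.000000, 0.100000) = -0.048000
  k2 = f(0.340000, 0.083680) = 0.293321
  u ← 0.100000 + (0.34/2)·(-0.048000 + 0.293321) = 0.141705
u(0.34) ≈ 0.1417

0.1417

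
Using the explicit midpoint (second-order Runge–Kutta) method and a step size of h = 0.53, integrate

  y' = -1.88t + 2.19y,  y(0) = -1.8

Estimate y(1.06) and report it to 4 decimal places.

Midpoint: k1 = f(t_n, y_n); k2 = f(t_n + h/2, y_n + (h/2)·k1); y_{n+1} = y_n + h·k2.
t=0.000000, y=-1.800000:
  k1 = f(0.000000, -1.800000) = -3.942000
  k2 = f(0.265000, -2.844630) = -6.727940
  y ← -1.800000 + 0.53·(-6.727940) = -5.365808
t=0.530000, y=-5.365808:
  k1 = f(0.530000, -5.365808) = -12.747520
  k2 = f(0.795000, -8.743901) = -20.643743
  y ← -5.365808 + 0.53·(-20.643743) = -16.306992
y(1.06) ≈ -16.3070

-16.3070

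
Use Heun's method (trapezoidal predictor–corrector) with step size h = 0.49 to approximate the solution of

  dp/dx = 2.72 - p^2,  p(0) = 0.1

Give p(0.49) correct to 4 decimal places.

0.9308

Heun: k1 = f(x_n, p_n); k2 = f(x_n + h, p_n + h·k1); p_{n+1} = p_n + (h/2)·(k1 + k2).
x=0.000000, p=0.100000:
  k1 = f(0.000000, 0.100000) = 2.710000
  k2 = f(0.490000, 1.427900) = 0.681102
  p ← 0.100000 + (0.49/2)·(2.710000 + 0.681102) = 0.930820
p(0.49) ≈ 0.9308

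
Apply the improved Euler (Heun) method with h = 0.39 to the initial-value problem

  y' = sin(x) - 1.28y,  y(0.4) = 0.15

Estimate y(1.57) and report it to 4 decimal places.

0.5472

Heun: k1 = f(x_n, y_n); k2 = f(x_n + h, y_n + h·k1); y_{n+1} = y_n + (h/2)·(k1 + k2).
x=0.400000, y=0.150000:
  k1 = f(0.400000, 0.150000) = 0.197418
  k2 = f(0.790000, 0.226993) = 0.419802
  y ← 0.150000 + (0.39/2)·(0.197418 + 0.419802) = 0.270358
x=0.790000, y=0.270358:
  k1 = f(0.790000, 0.270358) = 0.364295
  k2 = f(1.180000, 0.412433) = 0.396692
  y ← 0.270358 + (0.39/2)·(0.364295 + 0.396692) = 0.418750
x=1.180000, y=0.418750:
  k1 = f(1.180000, 0.418750) = 0.388606
  k2 = f(1.570000, 0.570307) = 0.270007
  y ← 0.418750 + (0.39/2)·(0.388606 + 0.270007) = 0.547180
y(1.57) ≈ 0.5472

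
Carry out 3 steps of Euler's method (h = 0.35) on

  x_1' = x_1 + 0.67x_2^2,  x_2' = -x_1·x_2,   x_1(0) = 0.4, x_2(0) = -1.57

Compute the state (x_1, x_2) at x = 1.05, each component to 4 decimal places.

2.7731, -0.2647

Euler on (x_1,x_2): x_1_{n+1} = x_1_n + h·x_1', x_2_{n+1} = x_2_n + h·x_2'.
0.000000: (0.400000, -1.570000); f=(2.051483, 0.628000) → (1.118019, -1.350200)
0.350000: (1.118019, -1.350200); f=(2.339456, 1.509549) → (1.936829, -0.821858)
0.700000: (1.936829, -0.821858); f=(2.389380, 1.591798) → (2.773112, -0.264729)
(x_1(1.05), x_2(1.05)) ≈ (2.7731, -0.2647)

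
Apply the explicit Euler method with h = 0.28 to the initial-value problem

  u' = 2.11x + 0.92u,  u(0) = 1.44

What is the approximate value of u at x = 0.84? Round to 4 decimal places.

3.4030

Euler: u_{n+1} = u_n + h·f(x_n, u_n).
x=0.000000, u=1.440000: f=1.324800 → u ← 1.440000 + 0.28·1.324800 = 1.810944
x=0.280000, u=1.810944: f=2.256868 → u ← 1.810944 + 0.28·2.256868 = 2.442867
x=0.560000, u=2.442867: f=3.429038 → u ← 2.442867 + 0.28·3.429038 = 3.402998
u(0.84) ≈ 3.4030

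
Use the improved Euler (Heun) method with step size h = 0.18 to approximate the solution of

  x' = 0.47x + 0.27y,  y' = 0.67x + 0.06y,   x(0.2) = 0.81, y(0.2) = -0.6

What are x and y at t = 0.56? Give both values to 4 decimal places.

0.9052, -0.4051

Heun on (x,y): k1 = f(t_n, state_n); k2 = f(t_n + h, state_n + h·k1); state_{n+1} = state_n + (h/2)·(k1 + k2).
0.200000: (0.810000, -0.600000)
  k1 = (0.218700, 0.506700)
  predictor → (0.849366, -0.508794)
  k2 = (0.261828, 0.538548)
  → (0.853247, -0.505928)
0.380000: (0.853247, -0.505928)
  k1 = (0.264426, 0.541320)
  predictor → (0.900844, -0.408490)
  k2 = (0.313104, 0.579056)
  → (0.905225, -0.405094)
(x(0.56), y(0.56)) ≈ (0.9052, -0.4051)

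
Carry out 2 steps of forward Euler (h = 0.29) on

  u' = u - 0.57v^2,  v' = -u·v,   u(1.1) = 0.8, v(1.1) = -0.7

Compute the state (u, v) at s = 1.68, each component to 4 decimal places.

1.1790, -0.3893

Euler on (u,v): u_{n+1} = u_n + h·u', v_{n+1} = v_n + h·v'.
1.100000: (0.800000, -0.700000); f=(0.520700, 0.560000) → (0.951003, -0.537600)
1.390000: (0.951003, -0.537600); f=(0.786265, 0.511259) → (1.179020, -0.389335)
(u(1.68), v(1.68)) ≈ (1.1790, -0.3893)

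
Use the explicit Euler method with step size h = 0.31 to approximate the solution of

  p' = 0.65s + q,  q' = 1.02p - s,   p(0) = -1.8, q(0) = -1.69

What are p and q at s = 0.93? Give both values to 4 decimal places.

-3.7948, -4.2188

Euler on (p,q): p_{n+1} = p_n + h·p', q_{n+1} = q_n + h·q'.
0.000000: (-1.800000, -1.690000); f=(-1.690000, -1.836000) → (-2.323900, -2.259160)
0.310000: (-2.323900, -2.259160); f=(-2.057660, -2.680378) → (-2.961775, -3.090077)
0.620000: (-2.961775, -3.090077); f=(-2.687077, -3.641010) → (-3.794769, -4.218790)
(p(0.93), q(0.93)) ≈ (-3.7948, -4.2188)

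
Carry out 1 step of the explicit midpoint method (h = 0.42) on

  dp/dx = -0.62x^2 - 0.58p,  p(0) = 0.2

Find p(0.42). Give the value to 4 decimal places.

Midpoint: k1 = f(x_n, p_n); k2 = f(x_n + h/2, p_n + (h/2)·k1); p_{n+1} = p_n + h·k2.
x=0.000000, p=0.200000:
  k1 = f(0.000000, 0.200000) = -0.116000
  k2 = f(0.210000, 0.175640) = -0.129213
  p ← 0.200000 + 0.42·(-0.129213) = 0.145730
p(0.42) ≈ 0.1457

0.1457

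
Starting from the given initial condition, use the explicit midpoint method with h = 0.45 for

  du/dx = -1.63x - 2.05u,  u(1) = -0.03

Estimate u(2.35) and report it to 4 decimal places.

Midpoint: k1 = f(x_n, u_n); k2 = f(x_n + h/2, u_n + (h/2)·k1); u_{n+1} = u_n + h·k2.
x=1.000000, u=-0.030000:
  k1 = f(1.000000, -0.030000) = -1.568500
  k2 = f(1.225000, -0.382912) = -1.211779
  u ← -0.030000 + 0.45·(-1.211779) = -0.575301
x=1.450000, u=-0.575301:
  k1 = f(1.450000, -0.575301) = -1.184134
  k2 = f(1.675000, -0.841731) = -1.004702
  u ← -0.575301 + 0.45·(-1.004702) = -1.027417
x=1.900000, u=-1.027417:
  k1 = f(1.900000, -1.027417) = -0.990796
  k2 = f(2.125000, -1.250346) = -0.900541
  u ← -1.027417 + 0.45·(-0.900541) = -1.432660
u(2.35) ≈ -1.4327

-1.4327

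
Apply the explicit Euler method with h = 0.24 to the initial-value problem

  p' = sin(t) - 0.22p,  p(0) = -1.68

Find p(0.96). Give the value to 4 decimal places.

-1.0379

Euler: p_{n+1} = p_n + h·f(t_n, p_n).
t=0.000000, p=-1.680000: f=0.369600 → p ← -1.680000 + 0.24·0.369600 = -1.591296
t=0.240000, p=-1.591296: f=0.587788 → p ← -1.591296 + 0.24·0.587788 = -1.450227
t=0.480000, p=-1.450227: f=0.780829 → p ← -1.450227 + 0.24·0.780829 = -1.262828
t=0.720000, p=-1.262828: f=0.937207 → p ← -1.262828 + 0.24·0.937207 = -1.037898
p(0.96) ≈ -1.0379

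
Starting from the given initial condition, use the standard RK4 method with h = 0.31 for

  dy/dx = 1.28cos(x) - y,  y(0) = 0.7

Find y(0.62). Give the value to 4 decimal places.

0.9250

RK4: k1 = f(x_n, y_n); k2 = f(x_n + h/2, y_n + (h/2)·k1); k3 = f(x_n + h/2, y_n + (h/2)·k2); k4 = f(x_n + h, y_n + h·k3); y_{n+1} = y_n + (h/6)·(k1 + 2k2 + 2k3 + k4).
x=0.000000, y=0.700000:
  k1 = f(0.000000, 0.700000) = 0.580000
  k2 = f(0.155000, 0.789900) = 0.474755
  k3 = f(0.155000, 0.773587) = 0.491068
  k4 = f(0.310000, 0.852231) = 0.366756
  y ← 0.700000 + (0.31/6)·(k1 + 2k2 + 2k3 + k4) = 0.848717
x=0.310000, y=0.848717:
  k1 = f(0.310000, 0.848717) = 0.370270
  k2 = f(0.465000, 0.906109) = 0.237982
  k3 = f(0.465000, 0.885605) = 0.258487
  k4 = f(0.620000, 0.928848) = 0.112916
  y ← 0.848717 + (0.31/6)·(k1 + 2k2 + 2k3 + k4) = 0.924984
y(0.62) ≈ 0.9250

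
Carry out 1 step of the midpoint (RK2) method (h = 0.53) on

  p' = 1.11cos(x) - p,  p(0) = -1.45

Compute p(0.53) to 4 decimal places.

-0.4733

Midpoint: k1 = f(x_n, p_n); k2 = f(x_n + h/2, p_n + (h/2)·k1); p_{n+1} = p_n + h·k2.
x=0.000000, p=-1.450000:
  k1 = f(0.000000, -1.450000) = 2.560000
  k2 = f(0.265000, -0.771600) = 1.842853
  p ← -1.450000 + 0.53·1.842853 = -0.473288
p(0.53) ≈ -0.4733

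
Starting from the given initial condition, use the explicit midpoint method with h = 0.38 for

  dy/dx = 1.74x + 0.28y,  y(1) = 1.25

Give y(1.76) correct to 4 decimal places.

3.5466

Midpoint: k1 = f(x_n, y_n); k2 = f(x_n + h/2, y_n + (h/2)·k1); y_{n+1} = y_n + h·k2.
x=1.000000, y=1.250000:
  k1 = f(1.000000, 1.250000) = 2.090000
  k2 = f(1.190000, 1.647100) = 2.531788
  y ← 1.250000 + 0.38·2.531788 = 2.212079
x=1.380000, y=2.212079:
  k1 = f(1.380000, 2.212079) = 3.020582
  k2 = f(1.570000, 2.785990) = 3.511877
  y ← 2.212079 + 0.38·3.511877 = 3.546593
y(1.76) ≈ 3.5466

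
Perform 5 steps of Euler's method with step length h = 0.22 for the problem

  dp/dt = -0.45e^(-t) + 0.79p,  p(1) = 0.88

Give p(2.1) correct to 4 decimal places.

Euler: p_{n+1} = p_n + h·f(t_n, p_n).
t=1.000000, p=0.880000: f=0.529654 → p ← 0.880000 + 0.22·0.529654 = 0.996524
t=1.220000, p=0.996524: f=0.654400 → p ← 0.996524 + 0.22·0.654400 = 1.140492
t=1.440000, p=1.140492: f=0.794371 → p ← 1.140492 + 0.22·0.794371 = 1.315254
t=1.660000, p=1.315254: f=0.953488 → p ← 1.315254 + 0.22·0.953488 = 1.525021
t=1.880000, p=1.525021: f=1.136101 → p ← 1.525021 + 0.22·1.136101 = 1.774963
p(2.1) ≈ 1.7750

1.7750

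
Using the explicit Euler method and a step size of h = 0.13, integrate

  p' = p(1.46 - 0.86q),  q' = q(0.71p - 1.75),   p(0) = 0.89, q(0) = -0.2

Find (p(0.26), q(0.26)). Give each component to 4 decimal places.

1.3042, -0.1491

Euler on (p,q): p_{n+1} = p_n + h·p', q_{n+1} = q_n + h·q'.
0.000000: (0.890000, -0.200000); f=(1.452480, 0.223620) → (1.078822, -0.170929)
0.130000: (1.078822, -0.170929); f=(1.733667, 0.168201) → (1.304199, -0.149063)
(p(0.26), q(0.26)) ≈ (1.3042, -0.1491)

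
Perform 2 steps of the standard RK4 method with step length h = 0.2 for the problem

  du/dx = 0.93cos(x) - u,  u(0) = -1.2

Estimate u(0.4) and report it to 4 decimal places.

-0.5067

RK4: k1 = f(x_n, u_n); k2 = f(x_n + h/2, u_n + (h/2)·k1); k3 = f(x_n + h/2, u_n + (h/2)·k2); k4 = f(x_n + h, u_n + h·k3); u_{n+1} = u_n + (h/6)·(k1 + 2k2 + 2k3 + k4).
x=0.000000, u=-1.200000:
  k1 = f(0.000000, -1.200000) = 2.130000
  k2 = f(0.100000, -0.987000) = 1.912354
  k3 = f(0.100000, -1.008765) = 1.934118
  k4 = f(0.200000, -0.813176) = 1.724638
  u ← -1.200000 + (0.2/6)·(k1 + 2k2 + 2k3 + k4) = -0.815081
x=0.200000, u=-0.815081:
  k1 = f(0.200000, -0.815081) = 1.726542
  k2 = f(0.300000, -0.642426) = 1.530889
  k3 = f(0.300000, -0.661992) = 1.550455
  k4 = f(0.400000, -0.504990) = 1.361576
  u ← -0.815081 + (0.2/6)·(k1 + 2k2 + 2k3 + k4) = -0.506720
u(0.4) ≈ -0.5067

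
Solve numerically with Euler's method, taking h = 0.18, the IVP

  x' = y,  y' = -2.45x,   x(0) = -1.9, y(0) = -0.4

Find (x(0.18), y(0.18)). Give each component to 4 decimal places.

Euler on (x,y): x_{n+1} = x_n + h·x', y_{n+1} = y_n + h·y'.
0.000000: (-1.900000, -0.400000); f=(-0.400000, 4.655000) → (-1.972000, 0.437900)
(x(0.18), y(0.18)) ≈ (-1.9720, 0.4379)

-1.9720, 0.4379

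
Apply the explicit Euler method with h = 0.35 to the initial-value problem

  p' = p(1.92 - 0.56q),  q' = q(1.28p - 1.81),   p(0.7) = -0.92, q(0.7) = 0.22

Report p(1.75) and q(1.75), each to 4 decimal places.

-4.1928, -0.0023

Euler on (p,q): p_{n+1} = p_n + h·p', q_{n+1} = q_n + h·q'.
0.700000: (-0.920000, 0.220000); f=(-1.653056, -0.657272) → (-1.498570, -0.010045)
1.050000: (-1.498570, -0.010045); f=(-2.885684, 0.037450) → (-2.508559, 0.003062)
1.400000: (-2.508559, 0.003062); f=(-4.812131, -0.015376) → (-4.192805, -0.002319)
(p(1.75), q(1.75)) ≈ (-4.1928, -0.0023)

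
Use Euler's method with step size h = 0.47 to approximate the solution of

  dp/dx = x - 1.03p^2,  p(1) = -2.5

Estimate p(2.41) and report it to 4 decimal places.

-151.4520

Euler: p_{n+1} = p_n + h·f(x_n, p_n).
x=1.000000, p=-2.500000: f=-5.437500 → p ← -2.500000 + 0.47·(-5.437500) = -5.055625
x=1.470000, p=-5.055625: f=-24.856124 → p ← -5.055625 + 0.47·(-24.856124) = -16.738003
x=1.940000, p=-16.738003: f=-286.625584 → p ← -16.738003 + 0.47·(-286.625584) = -151.452028
p(2.41) ≈ -151.4520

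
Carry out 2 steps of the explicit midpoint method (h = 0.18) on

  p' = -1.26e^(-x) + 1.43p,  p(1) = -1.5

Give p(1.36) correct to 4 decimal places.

-2.6831

Midpoint: k1 = f(x_n, p_n); k2 = f(x_n + h/2, p_n + (h/2)·k1); p_{n+1} = p_n + h·k2.
x=1.000000, p=-1.500000:
  k1 = f(1.000000, -1.500000) = -2.608528
  k2 = f(1.090000, -1.734768) = -2.904350
  p ← -1.500000 + 0.18·(-2.904350) = -2.022783
x=1.180000, p=-2.022783:
  k1 = f(1.180000, -2.022783) = -3.279751
  k2 = f(1.270000, -2.317961) = -3.668532
  p ← -2.022783 + 0.18·(-3.668532) = -2.683119
p(1.36) ≈ -2.6831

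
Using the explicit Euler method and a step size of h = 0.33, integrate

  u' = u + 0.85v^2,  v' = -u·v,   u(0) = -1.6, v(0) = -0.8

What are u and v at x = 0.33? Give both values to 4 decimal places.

-1.9485, -1.2224

Euler on (u,v): u_{n+1} = u_n + h·u', v_{n+1} = v_n + h·v'.
0.000000: (-1.600000, -0.800000); f=(-1.056000, -1.280000) → (-1.948480, -1.222400)
(u(0.33), v(0.33)) ≈ (-1.9485, -1.2224)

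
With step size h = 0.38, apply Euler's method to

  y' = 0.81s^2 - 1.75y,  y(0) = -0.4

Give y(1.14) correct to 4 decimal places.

Euler: y_{n+1} = y_n + h·f(s_n, y_n).
s=0.000000, y=-0.400000: f=0.700000 → y ← -0.400000 + 0.38·0.700000 = -0.134000
s=0.380000, y=-0.134000: f=0.351464 → y ← -0.134000 + 0.38·0.351464 = -0.000444
s=0.760000, y=-0.000444: f=0.468632 → y ← -0.000444 + 0.38·0.468632 = 0.177637
y(1.14) ≈ 0.1776

0.1776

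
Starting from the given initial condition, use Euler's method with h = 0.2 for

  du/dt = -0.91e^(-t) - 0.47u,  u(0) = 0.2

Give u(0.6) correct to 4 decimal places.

-0.2577

Euler: u_{n+1} = u_n + h·f(t_n, u_n).
t=0.000000, u=0.200000: f=-1.004000 → u ← 0.200000 + 0.2·(-1.004000) = -0.000800
t=0.200000, u=-0.000800: f=-0.744669 → u ← -0.000800 + 0.2·(-0.744669) = -0.149734
t=0.400000, u=-0.149734: f=-0.539616 → u ← -0.149734 + 0.2·(-0.539616) = -0.257657
u(0.6) ≈ -0.2577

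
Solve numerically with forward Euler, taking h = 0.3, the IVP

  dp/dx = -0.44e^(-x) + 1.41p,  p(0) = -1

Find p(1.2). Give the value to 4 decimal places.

Euler: p_{n+1} = p_n + h·f(x_n, p_n).
x=0.000000, p=-1.000000: f=-1.850000 → p ← -1.000000 + 0.3·(-1.850000) = -1.555000
x=0.300000, p=-1.555000: f=-2.518510 → p ← -1.555000 + 0.3·(-2.518510) = -2.310553
x=0.600000, p=-2.310553: f=-3.499357 → p ← -2.310553 + 0.3·(-3.499357) = -3.360360
x=0.900000, p=-3.360360: f=-4.916998 → p ← -3.360360 + 0.3·(-4.916998) = -4.835460
p(1.2) ≈ -4.8355

-4.8355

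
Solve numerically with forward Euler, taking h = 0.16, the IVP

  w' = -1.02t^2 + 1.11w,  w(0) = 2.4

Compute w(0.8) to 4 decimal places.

Euler: w_{n+1} = w_n + h·f(t_n, w_n).
t=0.000000, w=2.400000: f=2.664000 → w ← 2.400000 + 0.16·2.664000 = 2.826240
t=0.160000, w=2.826240: f=3.111014 → w ← 2.826240 + 0.16·3.111014 = 3.324002
t=0.320000, w=3.324002: f=3.585195 → w ← 3.324002 + 0.16·3.585195 = 3.897633
t=0.480000, w=3.897633: f=4.091365 → w ← 3.897633 + 0.16·4.091365 = 4.552252
t=0.640000, w=4.552252: f=4.635208 → w ← 4.552252 + 0.16·4.635208 = 5.293885
w(0.8) ≈ 5.2939

5.2939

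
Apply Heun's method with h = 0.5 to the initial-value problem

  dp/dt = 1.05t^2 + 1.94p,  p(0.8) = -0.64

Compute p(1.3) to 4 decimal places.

Heun: k1 = f(t_n, p_n); k2 = f(t_n + h, p_n + h·k1); p_{n+1} = p_n + (h/2)·(k1 + k2).
t=0.800000, p=-0.640000:
  k1 = f(0.800000, -0.640000) = -0.569600
  k2 = f(1.300000, -0.924800) = -0.019612
  p ← -0.640000 + (0.5/2)·(-0.569600 + (-0.019612)) = -0.787303
p(1.3) ≈ -0.7873

-0.7873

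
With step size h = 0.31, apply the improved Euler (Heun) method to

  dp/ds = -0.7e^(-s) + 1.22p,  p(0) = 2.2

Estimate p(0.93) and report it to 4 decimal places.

5.8547

Heun: k1 = f(s_n, p_n); k2 = f(s_n + h, p_n + h·k1); p_{n+1} = p_n + (h/2)·(k1 + k2).
s=0.000000, p=2.200000:
  k1 = f(0.000000, 2.200000) = 1.984000
  k2 = f(0.310000, 2.815040) = 2.920936
  p ← 2.200000 + (0.31/2)·(1.984000 + 2.920936) = 2.960265
s=0.310000, p=2.960265:
  k1 = f(0.310000, 2.960265) = 3.098111
  k2 = f(0.620000, 3.920679) = 4.406668
  p ← 2.960265 + (0.31/2)·(3.098111 + 4.406668) = 4.123506
s=0.620000, p=4.123506:
  k1 = f(0.620000, 4.123506) = 4.654116
  k2 = f(0.930000, 5.566282) = 6.514676
  p ← 4.123506 + (0.31/2)·(4.654116 + 6.514676) = 5.854668
p(0.93) ≈ 5.8547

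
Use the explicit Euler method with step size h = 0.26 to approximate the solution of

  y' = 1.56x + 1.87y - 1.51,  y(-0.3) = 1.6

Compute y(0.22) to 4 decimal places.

2.3609

Euler: y_{n+1} = y_n + h·f(x_n, y_n).
x=-0.300000, y=1.600000: f=1.014000 → y ← 1.600000 + 0.26·1.014000 = 1.863640
x=-0.040000, y=1.863640: f=1.912607 → y ← 1.863640 + 0.26·1.912607 = 2.360918
y(0.22) ≈ 2.3609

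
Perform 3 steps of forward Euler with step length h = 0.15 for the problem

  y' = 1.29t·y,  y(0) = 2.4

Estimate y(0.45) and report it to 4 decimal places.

2.6130

Euler: y_{n+1} = y_n + h·f(t_n, y_n).
t=0.000000, y=2.400000: f=0.000000 → y ← 2.400000 + 0.15·0.000000 = 2.400000
t=0.150000, y=2.400000: f=0.464400 → y ← 2.400000 + 0.15·0.464400 = 2.469660
t=0.300000, y=2.469660: f=0.955758 → y ← 2.469660 + 0.15·0.955758 = 2.613024
y(0.45) ≈ 2.6130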